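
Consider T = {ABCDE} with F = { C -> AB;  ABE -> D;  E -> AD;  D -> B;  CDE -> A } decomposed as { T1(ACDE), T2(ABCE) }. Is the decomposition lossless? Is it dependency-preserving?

Lossless test: (ACE)⁺ = {ABCDE}, which contains all of one fragment — lossless.
Dependency preservation: the restricted closure of {D} across the fragments never reaches {B}, so D → B cannot be enforced without a join — not preserved.

lossless but not dependency-preserving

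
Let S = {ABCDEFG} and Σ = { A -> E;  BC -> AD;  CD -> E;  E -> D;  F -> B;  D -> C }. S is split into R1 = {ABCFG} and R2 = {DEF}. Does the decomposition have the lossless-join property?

Common attributes: R1 ∩ R2 = {F}.
Closure of {F}: F → B applies, adding B. So (F)⁺ = {BF}.
The closure contains neither all of R1 = {ABCFG} nor all of R2 = {DEF}, so the common attributes are not a superkey of either fragment. The join is lossy.

No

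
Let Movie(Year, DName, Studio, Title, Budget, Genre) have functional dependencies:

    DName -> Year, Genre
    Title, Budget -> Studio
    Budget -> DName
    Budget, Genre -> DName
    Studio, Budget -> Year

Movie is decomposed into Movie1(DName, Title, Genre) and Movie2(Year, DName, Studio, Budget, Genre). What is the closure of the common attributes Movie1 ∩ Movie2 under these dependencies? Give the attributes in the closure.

Year, DName, Genre

Movie1 ∩ Movie2 = {DName, Genre}.
DName → Year, Genre applies, adding Year
Closure: {Year, DName, Genre}.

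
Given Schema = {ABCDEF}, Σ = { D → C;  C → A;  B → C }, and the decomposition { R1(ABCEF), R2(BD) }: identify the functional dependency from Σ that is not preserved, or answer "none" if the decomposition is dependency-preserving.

D → C

Check D → C: no single fragment contains all of {CD}, and the restricted closure of {D} across the fragments never reaches {C}.
C → A is preserved.
B → C is preserved.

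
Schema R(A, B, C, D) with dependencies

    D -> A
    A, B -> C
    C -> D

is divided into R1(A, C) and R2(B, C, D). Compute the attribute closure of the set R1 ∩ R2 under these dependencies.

R1 ∩ R2 = {C}.
C → D applies, adding D
D → A applies, adding A
Closure: {A, C, D}.

A, C, D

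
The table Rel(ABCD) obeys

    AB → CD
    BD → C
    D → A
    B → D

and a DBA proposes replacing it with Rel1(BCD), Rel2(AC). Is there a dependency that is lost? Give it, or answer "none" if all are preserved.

D → A

Check D → A: no single fragment contains all of {AD}, and the restricted closure of {D} across the fragments never reaches {A}.
AB → CD is preserved.
BD → C is preserved.
B → D is preserved.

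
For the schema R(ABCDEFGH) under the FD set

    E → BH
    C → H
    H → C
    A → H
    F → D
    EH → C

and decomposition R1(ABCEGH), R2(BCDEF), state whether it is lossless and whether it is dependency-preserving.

lossy but dependency-preserving

Lossless test: (BCE)⁺ = {BCEH}, which is a superkey of neither fragment — lossy.
Dependency preservation: every FD's attributes lie within a single fragment, so each can be enforced locally — preserved.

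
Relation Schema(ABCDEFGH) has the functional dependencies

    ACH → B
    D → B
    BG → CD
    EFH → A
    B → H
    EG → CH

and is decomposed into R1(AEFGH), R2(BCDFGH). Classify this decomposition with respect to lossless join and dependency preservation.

Lossless test: (FGH)⁺ = {FGH}, which is a superkey of neither fragment — lossy.
Dependency preservation: the restricted closure of {ACH} across the fragments never reaches {B}, so ACH → B cannot be enforced without a join — not preserved.

lossy and not dependency-preserving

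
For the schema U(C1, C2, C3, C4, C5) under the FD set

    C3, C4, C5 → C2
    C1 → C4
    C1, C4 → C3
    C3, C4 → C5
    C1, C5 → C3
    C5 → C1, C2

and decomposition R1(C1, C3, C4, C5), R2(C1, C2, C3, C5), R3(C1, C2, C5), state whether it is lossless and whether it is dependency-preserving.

lossless and dependency-preserving

Lossless test (chase): Rows 1 and 2 agree on C1; apply C1→C4 and equate their C4 entries. Rows 1 and 3 agree on C1; apply C1→C4 and equate their C4 entries. Rows 1 and 3 agree on C1, C4; apply C1, C4→C3 and equate their C3 entries. Rows 1 and 2 agree on C5; apply C5→C1, C2 and equate their C1, C2 entries. Row 1 is now all distinguished symbols — the join is lossless.
Dependency preservation: C3, C4, C5 → C2 is not contained in any single fragment, but the restricted closure of its left-hand side across the fragments still reaches the right-hand side; the remaining FDs each lie inside some fragment. All dependencies are preserved.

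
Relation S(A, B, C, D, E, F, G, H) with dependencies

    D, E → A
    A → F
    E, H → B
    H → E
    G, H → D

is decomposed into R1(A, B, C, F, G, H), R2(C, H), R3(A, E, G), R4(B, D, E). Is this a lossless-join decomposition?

Chase test. Columns are A, B, C, D, E, F, G, H; row i has aⱼ where attribute j ∈ Ri, else bᵢⱼ.
Initial tableau (one row per fragment):
  row 1: a1 a2 a3 b14 b15 a6 a7 a8
  row 2: b21 b22 a3 b24 b25 b26 b27 a8
  row 3: a1 b32 b33 b34 a5 b36 a7 b38
  row 4: b41 a2 b43 a4 a5 b46 b47 b48
Rows 1 and 3 agree on A; apply A→F and equate their F entries.
Rows 1 and 2 agree on H; apply H→E and equate their E entries.
Rows 1 and 2 agree on E, H; apply E, H→B and equate their B entries.
No row becomes fully distinguished — the join is lossy.

No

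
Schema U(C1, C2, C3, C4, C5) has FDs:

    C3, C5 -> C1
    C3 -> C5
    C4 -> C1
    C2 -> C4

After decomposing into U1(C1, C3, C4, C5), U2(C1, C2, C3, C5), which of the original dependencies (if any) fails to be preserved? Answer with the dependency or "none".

C2 -> C4

Check C2 → C4: no single fragment contains all of {C2, C4}, and the restricted closure of {C2} across the fragments never reaches {C4}.
C3, C5 → C1 is preserved.
C3 → C5 is preserved.
C4 → C1 is preserved.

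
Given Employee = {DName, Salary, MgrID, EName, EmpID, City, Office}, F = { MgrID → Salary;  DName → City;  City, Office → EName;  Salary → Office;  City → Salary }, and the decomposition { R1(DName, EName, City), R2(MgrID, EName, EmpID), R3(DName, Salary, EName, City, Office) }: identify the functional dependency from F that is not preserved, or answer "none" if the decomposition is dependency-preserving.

MgrID → Salary

Check MgrID → Salary: no single fragment contains all of {Salary, MgrID}, and the restricted closure of {MgrID} across the fragments never reaches {Salary}.
DName → City is preserved.
City, Office → EName is preserved.
Salary → Office is preserved.
City → Salary is preserved.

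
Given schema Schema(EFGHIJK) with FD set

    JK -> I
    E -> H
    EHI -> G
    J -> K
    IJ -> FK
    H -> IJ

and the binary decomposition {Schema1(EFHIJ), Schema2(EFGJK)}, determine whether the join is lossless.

Common attributes: Schema1 ∩ Schema2 = {EFJ}.
Closure of {EFJ}: E → H applies, adding H; J → K applies, adding K; H → IJ applies, adding I; EHI → G applies, adding G. So (EFJ)⁺ = {EFGHIJK}.
This closure contains every attribute of Schema1, so Schema1 ∩ Schema2 → Schema1. The join is lossless.

Yes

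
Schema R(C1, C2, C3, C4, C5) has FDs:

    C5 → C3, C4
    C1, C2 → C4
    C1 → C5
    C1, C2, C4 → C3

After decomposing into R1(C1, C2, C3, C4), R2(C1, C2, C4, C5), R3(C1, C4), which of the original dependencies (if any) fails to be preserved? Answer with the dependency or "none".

Check C5 → C3, C4: no single fragment contains all of {C3, C4, C5}, and the restricted closure of {C5} across the fragments never reaches {C3, C4}.
C1, C2 → C4 is preserved.
C1 → C5 is preserved.
C1, C2, C4 → C3 is preserved.

C5 → C3, C4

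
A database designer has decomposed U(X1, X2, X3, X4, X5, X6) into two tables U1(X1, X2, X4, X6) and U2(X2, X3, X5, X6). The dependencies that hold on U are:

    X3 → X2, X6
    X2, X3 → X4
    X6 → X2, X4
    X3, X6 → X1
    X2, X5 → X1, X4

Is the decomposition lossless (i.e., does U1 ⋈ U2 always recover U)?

Common attributes: U1 ∩ U2 = {X2, X6}.
Closure of {X2, X6}: X6 → X2, X4 applies, adding X4. So (X2, X6)⁺ = {X2, X4, X6}.
The closure contains neither all of U1 = {X1, X2, X4, X6} nor all of U2 = {X2, X3, X5, X6}, so the common attributes are not a superkey of either fragment. The join is lossy.

No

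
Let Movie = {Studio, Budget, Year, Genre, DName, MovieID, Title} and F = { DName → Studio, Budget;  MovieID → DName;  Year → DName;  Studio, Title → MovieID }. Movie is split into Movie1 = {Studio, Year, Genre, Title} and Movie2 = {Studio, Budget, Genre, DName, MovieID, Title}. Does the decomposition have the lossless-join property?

Common attributes: Movie1 ∩ Movie2 = {Studio, Genre, Title}.
Closure of {Studio, Genre, Title}: Studio, Title → MovieID applies, adding MovieID; MovieID → DName applies, adding DName; DName → Studio, Budget applies, adding Budget. So (Studio, Genre, Title)⁺ = {Studio, Budget, Genre, DName, MovieID, Title}.
This closure contains every attribute of Movie2, so Movie1 ∩ Movie2 → Movie2. The join is lossless.

Yes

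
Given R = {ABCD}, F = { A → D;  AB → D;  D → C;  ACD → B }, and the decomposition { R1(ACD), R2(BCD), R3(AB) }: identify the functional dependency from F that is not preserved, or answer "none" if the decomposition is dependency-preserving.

A → D lies within R1.
AB → D: restricted closure across fragments reaches D.
D → C lies within R1.
ACD → B: restricted closure across fragments reaches B.
Every dependency is enforceable on the fragments, so the decomposition is dependency-preserving.

none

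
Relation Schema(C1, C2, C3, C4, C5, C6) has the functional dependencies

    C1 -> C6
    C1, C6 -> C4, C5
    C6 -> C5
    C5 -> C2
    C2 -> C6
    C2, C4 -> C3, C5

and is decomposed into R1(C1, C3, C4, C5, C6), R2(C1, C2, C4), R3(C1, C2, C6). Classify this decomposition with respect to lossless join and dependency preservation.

lossless and dependency-preserving

Lossless test (chase): Rows 1 and 2 agree on C1; apply C1→C6 and equate their C6 entries. Rows 1 and 2 agree on C1, C6; apply C1, C6→C4, C5 and equate their C4, C5 entries. Rows 1 and 3 agree on C1, C6; apply C1, C6→C4, C5 and equate their C4, C5 entries. Rows 1 and 2 agree on C5; apply C5→C2 and equate their C2 entries. Rows 1 and 2 agree on C2, C4; apply C2, C4→C3, C5 and equate their C3, C5 entries. Rows 1 and 3 agree on C2, C4; apply C2, C4→C3, C5 and equate their C3, C5 entries. Row 1 is now all distinguished symbols — the join is lossless.
Dependency preservation: C5 → C2; C2, C4 → C3, C5 are not contained in any single fragment, but the restricted closure of each left-hand side across the fragments still reaches the right-hand side; the remaining FDs each lie inside some fragment. All dependencies are preserved.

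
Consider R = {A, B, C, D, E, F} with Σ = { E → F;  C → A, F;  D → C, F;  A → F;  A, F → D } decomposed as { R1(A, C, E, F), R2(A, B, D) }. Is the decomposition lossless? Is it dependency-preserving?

Lossless test: (A)⁺ = {A, C, D, F}, which is a superkey of neither fragment — lossy.
Dependency preservation: D → C, F; A, F → D are not contained in any single fragment, but the restricted closure of each left-hand side across the fragments still reaches the right-hand side; the remaining FDs each lie inside some fragment. All dependencies are preserved.

lossy but dependency-preserving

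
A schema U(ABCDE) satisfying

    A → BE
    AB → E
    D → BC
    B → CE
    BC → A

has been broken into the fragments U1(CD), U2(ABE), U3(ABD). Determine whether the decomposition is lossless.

Chase test. Columns are ABCDE; row i has aⱼ where attribute j ∈ Ui, else bᵢⱼ.
Initial tableau (one row per fragment):
  row 1: b11 b12 a3 a4 b15
  row 2: a1 a2 b23 b24 a5
  row 3: a1 a2 b33 a4 b35
Rows 2 and 3 agree on A; apply A→BE and equate their BE entries.
Rows 1 and 3 agree on D; apply D→BC and equate their BC entries.
Rows 1 and 2 agree on B; apply B→CE and equate their CE entries.
Rows 1 and 2 agree on BC; apply BC→A and equate their A entries.
Row 1 is now all distinguished symbols — the join is lossless.

Yes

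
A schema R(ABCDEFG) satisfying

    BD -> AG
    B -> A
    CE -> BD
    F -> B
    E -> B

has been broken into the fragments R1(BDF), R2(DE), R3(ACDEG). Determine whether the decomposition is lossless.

Chase test. Columns are ABCDEFG; row i has aⱼ where attribute j ∈ Ri, else bᵢⱼ.
Initial tableau (one row per fragment):
  row 1: b11 a2 b13 a4 b15 a6 b17
  row 2: b21 b22 b23 a4 a5 b26 b27
  row 3: a1 b32 a3 a4 a5 b36 a7
Rows 2 and 3 agree on E; apply E→B and equate their B entries.
Rows 2 and 3 agree on BD; apply BD→AG and equate their AG entries.
No row becomes fully distinguished — the join is lossy.

No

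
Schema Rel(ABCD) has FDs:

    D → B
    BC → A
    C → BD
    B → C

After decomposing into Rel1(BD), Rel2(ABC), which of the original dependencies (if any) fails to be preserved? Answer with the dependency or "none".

D → B lies within Rel1.
BC → A lies within Rel2.
C → BD: restricted closure across fragments reaches BD.
B → C lies within Rel2.
Every dependency is enforceable on the fragments, so the decomposition is dependency-preserving.

none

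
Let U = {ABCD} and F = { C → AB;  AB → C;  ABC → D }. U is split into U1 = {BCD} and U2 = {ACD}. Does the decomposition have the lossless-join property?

Common attributes: U1 ∩ U2 = {CD}.
Closure of {CD}: C → AB applies, adding AB. So (CD)⁺ = {ABCD}.
This closure contains every attribute of U1, so U1 ∩ U2 → U1. The join is lossless.

Yes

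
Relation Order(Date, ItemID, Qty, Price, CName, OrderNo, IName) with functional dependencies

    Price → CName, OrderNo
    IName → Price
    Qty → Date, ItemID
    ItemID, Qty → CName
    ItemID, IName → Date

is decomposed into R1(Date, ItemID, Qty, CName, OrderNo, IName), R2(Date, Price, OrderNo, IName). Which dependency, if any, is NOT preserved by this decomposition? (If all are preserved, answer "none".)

Check Price → CName, OrderNo: no single fragment contains all of {Price, CName, OrderNo}, and the restricted closure of {Price} across the fragments never reaches {CName, OrderNo}.
IName → Price is preserved.
Qty → Date, ItemID is preserved.
ItemID, Qty → CName is preserved.
ItemID, IName → Date is preserved.

Price → CName, OrderNo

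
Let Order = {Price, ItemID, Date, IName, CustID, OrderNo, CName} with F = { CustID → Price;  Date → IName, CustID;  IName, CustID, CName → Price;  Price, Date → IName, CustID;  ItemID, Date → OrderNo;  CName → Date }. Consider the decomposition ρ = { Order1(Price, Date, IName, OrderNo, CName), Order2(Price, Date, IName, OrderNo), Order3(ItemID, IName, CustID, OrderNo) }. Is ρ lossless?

No

Chase test. Columns are Price, ItemID, Date, IName, CustID, OrderNo, CName; row i has aⱼ where attribute j ∈ Orderi, else bᵢⱼ.
Initial tableau (one row per fragment):
  row 1: a1 b12 a3 a4 b15 a6 a7
  row 2: a1 b22 a3 a4 b25 a6 b27
  row 3: b31 a2 b33 a4 a5 a6 b37
Rows 1 and 2 agree on Date; apply Date→IName, CustID and equate their IName, CustID entries.
No row becomes fully distinguished — the join is lossy.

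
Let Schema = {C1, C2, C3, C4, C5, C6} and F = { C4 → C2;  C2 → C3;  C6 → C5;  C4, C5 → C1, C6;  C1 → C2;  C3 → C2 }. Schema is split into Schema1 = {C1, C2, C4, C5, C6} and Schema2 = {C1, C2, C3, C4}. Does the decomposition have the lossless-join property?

Yes

Common attributes: Schema1 ∩ Schema2 = {C1, C2, C4}.
Closure of {C1, C2, C4}: C2 → C3 applies, adding C3. So (C1, C2, C4)⁺ = {C1, C2, C3, C4}.
This closure contains every attribute of Schema2, so Schema1 ∩ Schema2 → Schema2. The join is lossless.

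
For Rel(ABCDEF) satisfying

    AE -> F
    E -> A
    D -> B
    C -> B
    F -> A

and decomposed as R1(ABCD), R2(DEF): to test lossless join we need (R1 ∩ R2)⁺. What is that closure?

R1 ∩ R2 = {D}.
D → B applies, adding B
Closure: {BD}.

BD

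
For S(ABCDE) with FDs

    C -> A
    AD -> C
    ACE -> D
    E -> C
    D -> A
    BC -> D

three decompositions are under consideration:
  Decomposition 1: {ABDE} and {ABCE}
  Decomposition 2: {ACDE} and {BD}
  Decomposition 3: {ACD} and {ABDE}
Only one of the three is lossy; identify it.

Decomposition 2

Decomposition 1: common = {ABE}, closure = {ABCDE} → lossless.
Decomposition 2: common = {D}, closure = {ACD} → lossy.
Decomposition 3: common = {AD}, closure = {ACD} → lossless.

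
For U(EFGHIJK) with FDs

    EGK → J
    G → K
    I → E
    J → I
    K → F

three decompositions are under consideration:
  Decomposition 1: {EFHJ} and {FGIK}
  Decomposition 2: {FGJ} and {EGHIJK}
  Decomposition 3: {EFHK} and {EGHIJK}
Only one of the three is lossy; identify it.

Decomposition 1

Decomposition 1: common = {F}, closure = {F} → lossy.
Decomposition 2: common = {GJ}, closure = {EFGIJK} → lossless.
Decomposition 3: common = {EHK}, closure = {EFHK} → lossless.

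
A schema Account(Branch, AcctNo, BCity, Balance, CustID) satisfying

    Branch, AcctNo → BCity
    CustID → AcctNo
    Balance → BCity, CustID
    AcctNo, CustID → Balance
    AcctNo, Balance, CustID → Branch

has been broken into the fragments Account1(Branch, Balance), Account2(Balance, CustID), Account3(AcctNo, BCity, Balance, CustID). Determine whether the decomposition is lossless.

Yes

Chase test. Columns are Branch, AcctNo, BCity, Balance, CustID; row i has aⱼ where attribute j ∈ Accounti, else bᵢⱼ.
Initial tableau (one row per fragment):
  row 1: a1 b12 b13 a4 b15
  row 2: b21 b22 b23 a4 a5
  row 3: b31 a2 a3 a4 a5
Rows 2 and 3 agree on CustID; apply CustID→AcctNo and equate their AcctNo entries.
Rows 1 and 2 agree on Balance; apply Balance→BCity, CustID and equate their BCity, CustID entries.
Rows 1 and 3 agree on Balance; apply Balance→BCity, CustID and equate their BCity, CustID entries.
Rows 2 and 3 agree on AcctNo, Balance, CustID; apply AcctNo, Balance, CustID→Branch and equate their Branch entries.
Rows 1 and 2 agree on CustID; apply CustID→AcctNo and equate their AcctNo entries.
Rows 1 and 2 agree on AcctNo, Balance, CustID; apply AcctNo, Balance, CustID→Branch and equate their Branch entries.
Row 1 is now all distinguished symbols — the join is lossless.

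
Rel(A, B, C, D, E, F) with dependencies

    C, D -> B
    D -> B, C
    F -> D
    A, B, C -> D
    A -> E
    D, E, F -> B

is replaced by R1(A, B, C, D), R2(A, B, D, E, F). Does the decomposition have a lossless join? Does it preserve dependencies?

lossless and dependency-preserving

Lossless test: (A, B, D)⁺ = {A, B, C, D, E}, which contains all of one fragment — lossless.
Dependency preservation: every FD's attributes lie within a single fragment, so each can be enforced locally — preserved.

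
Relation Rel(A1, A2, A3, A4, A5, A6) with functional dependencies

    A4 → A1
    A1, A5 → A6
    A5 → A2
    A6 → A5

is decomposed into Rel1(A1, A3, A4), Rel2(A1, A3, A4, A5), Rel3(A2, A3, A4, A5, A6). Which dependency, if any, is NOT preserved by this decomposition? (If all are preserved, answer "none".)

Check A1, A5 → A6: no single fragment contains all of {A1, A5, A6}, and the restricted closure of {A1, A5} across the fragments never reaches {A6}.
A4 → A1 is preserved.
A5 → A2 is preserved.
A6 → A5 is preserved.

A1, A5 → A6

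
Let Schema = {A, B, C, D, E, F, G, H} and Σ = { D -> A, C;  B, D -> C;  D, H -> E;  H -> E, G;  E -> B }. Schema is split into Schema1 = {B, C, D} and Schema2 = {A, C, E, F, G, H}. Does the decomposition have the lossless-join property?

Common attributes: Schema1 ∩ Schema2 = {C}.
No dependency enlarges {C}, so (C)⁺ = {C}.
The closure contains neither all of Schema1 = {B, C, D} nor all of Schema2 = {A, C, E, F, G, H}, so the common attributes are not a superkey of either fragment. The join is lossy.

No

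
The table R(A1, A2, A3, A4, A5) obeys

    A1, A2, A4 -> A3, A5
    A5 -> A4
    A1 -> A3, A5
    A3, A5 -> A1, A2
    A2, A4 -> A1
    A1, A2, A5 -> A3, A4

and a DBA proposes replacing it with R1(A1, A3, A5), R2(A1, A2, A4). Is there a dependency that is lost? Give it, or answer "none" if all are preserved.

Check A5 → A4: no single fragment contains all of {A4, A5}, and the restricted closure of {A5} across the fragments never reaches {A4}.
A1, A2, A4 → A3, A5 is preserved.
A1 → A3, A5 is preserved.
A3, A5 → A1, A2 is preserved.
A2, A4 → A1 is preserved.
A1, A2, A5 → A3, A4 is preserved.

A5 -> A4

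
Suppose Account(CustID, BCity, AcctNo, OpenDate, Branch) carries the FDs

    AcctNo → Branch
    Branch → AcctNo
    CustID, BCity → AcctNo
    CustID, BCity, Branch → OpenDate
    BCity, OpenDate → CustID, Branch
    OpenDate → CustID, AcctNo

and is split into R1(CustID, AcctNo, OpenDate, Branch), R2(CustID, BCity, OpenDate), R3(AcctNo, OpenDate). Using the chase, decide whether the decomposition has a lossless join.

Yes

Chase test. Columns are CustID, BCity, AcctNo, OpenDate, Branch; row i has aⱼ where attribute j ∈ Ri, else bᵢⱼ.
Initial tableau (one row per fragment):
  row 1: a1 b12 a3 a4 a5
  row 2: a1 a2 b23 a4 b25
  row 3: b31 b32 a3 a4 b35
Rows 1 and 3 agree on AcctNo; apply AcctNo→Branch and equate their Branch entries.
Rows 1 and 2 agree on OpenDate; apply OpenDate→CustID, AcctNo and equate their CustID, AcctNo entries.
Rows 1 and 3 agree on OpenDate; apply OpenDate→CustID, AcctNo and equate their CustID, AcctNo entries.
Rows 1 and 2 agree on AcctNo; apply AcctNo→Branch and equate their Branch entries.
Row 2 is now all distinguished symbols — the join is lossless.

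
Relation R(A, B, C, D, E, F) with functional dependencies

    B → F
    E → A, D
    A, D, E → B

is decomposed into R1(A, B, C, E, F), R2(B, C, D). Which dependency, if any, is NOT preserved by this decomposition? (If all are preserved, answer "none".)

Check E → A, D: no single fragment contains all of {A, D, E}, and the restricted closure of {E} across the fragments never reaches {A, D}.
B → F is preserved.
A, D, E → B is preserved.

E → A, D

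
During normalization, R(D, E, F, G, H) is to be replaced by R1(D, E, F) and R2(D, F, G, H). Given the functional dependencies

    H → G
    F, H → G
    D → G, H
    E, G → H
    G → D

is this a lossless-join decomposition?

Yes

Common attributes: R1 ∩ R2 = {D, F}.
Closure of {D, F}: D → G, H applies, adding G, H. So (D, F)⁺ = {D, F, G, H}.
This closure contains every attribute of R2, so R1 ∩ R2 → R2. The join is lossless.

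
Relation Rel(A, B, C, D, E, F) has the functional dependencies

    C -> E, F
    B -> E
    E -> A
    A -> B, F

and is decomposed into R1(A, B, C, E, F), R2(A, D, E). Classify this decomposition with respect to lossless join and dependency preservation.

lossy but dependency-preserving

Lossless test: (A, E)⁺ = {A, B, E, F}, which is a superkey of neither fragment — lossy.
Dependency preservation: every FD's attributes lie within a single fragment, so each can be enforced locally — preserved.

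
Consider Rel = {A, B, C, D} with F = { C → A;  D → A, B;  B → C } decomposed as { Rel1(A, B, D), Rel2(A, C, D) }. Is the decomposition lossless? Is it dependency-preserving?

lossless but not dependency-preserving

Lossless test: (A, D)⁺ = {A, B, C, D}, which contains all of one fragment — lossless.
Dependency preservation: the restricted closure of {B} across the fragments never reaches {C}, so B → C cannot be enforced without a join — not preserved.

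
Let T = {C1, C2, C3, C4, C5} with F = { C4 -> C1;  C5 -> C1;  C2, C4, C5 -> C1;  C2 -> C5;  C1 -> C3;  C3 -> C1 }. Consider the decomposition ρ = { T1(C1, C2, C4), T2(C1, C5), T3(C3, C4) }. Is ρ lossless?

Chase test. Columns are C1, C2, C3, C4, C5; row i has aⱼ where attribute j ∈ Ti, else bᵢⱼ.
Initial tableau (one row per fragment):
  row 1: a1 a2 b13 a4 b15
  row 2: a1 b22 b23 b24 a5
  row 3: b31 b32 a3 a4 b35
Rows 1 and 3 agree on C4; apply C4→C1 and equate their C1 entries.
Rows 1 and 2 agree on C1; apply C1→C3 and equate their C3 entries.
Rows 1 and 3 agree on C1; apply C1→C3 and equate their C3 entries.
No row becomes fully distinguished — the join is lossy.

No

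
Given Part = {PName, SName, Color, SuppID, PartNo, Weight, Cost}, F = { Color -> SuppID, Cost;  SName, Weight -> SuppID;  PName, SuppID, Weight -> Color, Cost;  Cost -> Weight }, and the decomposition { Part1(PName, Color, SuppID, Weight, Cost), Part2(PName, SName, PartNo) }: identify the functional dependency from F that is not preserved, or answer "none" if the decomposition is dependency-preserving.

SName, Weight -> SuppID

Check SName, Weight → SuppID: no single fragment contains all of {SName, SuppID, Weight}, and the restricted closure of {SName, Weight} across the fragments never reaches {SuppID}.
Color → SuppID, Cost is preserved.
PName, SuppID, Weight → Color, Cost is preserved.
Cost → Weight is preserved.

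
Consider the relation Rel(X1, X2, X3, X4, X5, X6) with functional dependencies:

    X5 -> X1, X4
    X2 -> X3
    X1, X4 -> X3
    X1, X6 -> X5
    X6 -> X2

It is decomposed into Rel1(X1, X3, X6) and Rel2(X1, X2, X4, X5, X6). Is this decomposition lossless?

Common attributes: Rel1 ∩ Rel2 = {X1, X6}.
Closure of {X1, X6}: X1, X6 → X5 applies, adding X5; X6 → X2 applies, adding X2; X5 → X1, X4 applies, adding X4; X2 → X3 applies, adding X3. So (X1, X6)⁺ = {X1, X2, X3, X4, X5, X6}.
This closure contains every attribute of Rel1, so Rel1 ∩ Rel2 → Rel1. The join is lossless.

Yes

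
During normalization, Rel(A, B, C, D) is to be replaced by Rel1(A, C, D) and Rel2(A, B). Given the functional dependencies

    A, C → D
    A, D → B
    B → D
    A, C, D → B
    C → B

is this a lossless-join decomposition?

Common attributes: Rel1 ∩ Rel2 = {A}.
No dependency enlarges {A}, so (A)⁺ = {A}.
The closure contains neither all of Rel1 = {A, C, D} nor all of Rel2 = {A, B}, so the common attributes are not a superkey of either fragment. The join is lossy.

No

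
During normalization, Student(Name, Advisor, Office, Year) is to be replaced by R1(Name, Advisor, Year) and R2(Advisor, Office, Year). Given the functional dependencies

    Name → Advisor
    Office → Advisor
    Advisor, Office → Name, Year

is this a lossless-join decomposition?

No

Common attributes: R1 ∩ R2 = {Advisor, Year}.
No dependency enlarges {Advisor, Year}, so (Advisor, Year)⁺ = {Advisor, Year}.
The closure contains neither all of R1 = {Name, Advisor, Year} nor all of R2 = {Advisor, Office, Year}, so the common attributes are not a superkey of either fragment. The join is lossy.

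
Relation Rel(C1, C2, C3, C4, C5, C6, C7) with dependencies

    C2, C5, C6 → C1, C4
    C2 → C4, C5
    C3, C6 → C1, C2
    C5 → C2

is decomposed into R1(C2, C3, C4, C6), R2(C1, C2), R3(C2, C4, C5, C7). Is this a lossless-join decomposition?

No

Chase test. Columns are C1, C2, C3, C4, C5, C6, C7; row i has aⱼ where attribute j ∈ Ri, else bᵢⱼ.
Initial tableau (one row per fragment):
  row 1: b11 a2 a3 a4 b15 a6 b17
  row 2: a1 a2 b23 b24 b25 b26 b27
  row 3: b31 a2 b33 a4 a5 b36 a7
Rows 1 and 2 agree on C2; apply C2→C4, C5 and equate their C4, C5 entries.
Rows 1 and 3 agree on C2; apply C2→C4, C5 and equate their C4, C5 entries.
No row becomes fully distinguished — the join is lossy.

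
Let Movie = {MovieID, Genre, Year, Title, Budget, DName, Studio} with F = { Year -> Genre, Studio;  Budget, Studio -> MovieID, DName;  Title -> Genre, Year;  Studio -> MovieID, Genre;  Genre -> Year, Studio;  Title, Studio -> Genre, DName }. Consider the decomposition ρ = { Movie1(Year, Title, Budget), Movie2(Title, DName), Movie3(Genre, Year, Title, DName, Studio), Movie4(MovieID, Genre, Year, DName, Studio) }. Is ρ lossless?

Chase test. Columns are MovieID, Genre, Year, Title, Budget, DName, Studio; row i has aⱼ where attribute j ∈ Moviei, else bᵢⱼ.
Initial tableau (one row per fragment):
  row 1: b11 b12 a3 a4 a5 b16 b17
  row 2: b21 b22 b23 a4 b25 a6 b27
  row 3: b31 a2 a3 a4 b35 a6 a7
  row 4: a1 a2 a3 b44 b45 a6 a7
Rows 1 and 3 agree on Year; apply Year→Genre, Studio and equate their Genre, Studio entries.
Rows 1 and 2 agree on Title; apply Title→Genre, Year and equate their Genre, Year entries.
Rows 1 and 3 agree on Studio; apply Studio→MovieID, Genre and equate their MovieID, Genre entries.
Rows 1 and 4 agree on Studio; apply Studio→MovieID, Genre and equate their MovieID, Genre entries.
Rows 1 and 2 agree on Genre; apply Genre→Year, Studio and equate their Year, Studio entries.
Rows 1 and 2 agree on Title, Studio; apply Title, Studio→Genre, DName and equate their Genre, DName entries.
Rows 1 and 2 agree on Studio; apply Studio→MovieID, Genre and equate their MovieID, Genre entries.
Row 1 is now all distinguished symbols — the join is lossless.

Yes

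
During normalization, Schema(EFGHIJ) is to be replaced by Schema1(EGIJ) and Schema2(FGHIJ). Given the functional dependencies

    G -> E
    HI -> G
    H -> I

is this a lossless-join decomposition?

Yes

Common attributes: Schema1 ∩ Schema2 = {GIJ}.
Closure of {GIJ}: G → E applies, adding E. So (GIJ)⁺ = {EGIJ}.
This closure contains every attribute of Schema1, so Schema1 ∩ Schema2 → Schema1. The join is lossless.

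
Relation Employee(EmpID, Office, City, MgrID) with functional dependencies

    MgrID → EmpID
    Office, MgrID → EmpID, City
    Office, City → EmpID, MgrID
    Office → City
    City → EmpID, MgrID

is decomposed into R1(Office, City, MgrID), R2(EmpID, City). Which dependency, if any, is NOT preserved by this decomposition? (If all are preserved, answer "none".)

Check MgrID → EmpID: no single fragment contains all of {EmpID, MgrID}, and the restricted closure of {MgrID} across the fragments never reaches {EmpID}.
Office, MgrID → EmpID, City is preserved.
Office, City → EmpID, MgrID is preserved.
Office → City is preserved.
City → EmpID, MgrID is preserved.

MgrID → EmpID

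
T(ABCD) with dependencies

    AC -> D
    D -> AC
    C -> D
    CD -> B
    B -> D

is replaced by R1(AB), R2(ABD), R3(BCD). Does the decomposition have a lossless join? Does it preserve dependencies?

lossless and dependency-preserving

Lossless test (chase): Rows 2 and 3 agree on D; apply D→AC and equate their AC entries. Rows 1 and 2 agree on B; apply B→D and equate their D entries. Rows 1 and 2 agree on D; apply D→AC and equate their AC entries. Row 1 is now all distinguished symbols — the join is lossless.
Dependency preservation: AC → D; D → AC are not contained in any single fragment, but the restricted closure of each left-hand side across the fragments still reaches the right-hand side; the remaining FDs each lie inside some fragment. All dependencies are preserved.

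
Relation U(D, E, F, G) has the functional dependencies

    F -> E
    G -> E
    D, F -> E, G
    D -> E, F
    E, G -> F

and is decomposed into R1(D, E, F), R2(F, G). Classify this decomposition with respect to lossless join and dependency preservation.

lossy and not dependency-preserving

Lossless test: (F)⁺ = {E, F}, which is a superkey of neither fragment — lossy.
Dependency preservation: the restricted closure of {D, F} across the fragments never reaches {E, G}, so D, F → E, G cannot be enforced without a join — not preserved.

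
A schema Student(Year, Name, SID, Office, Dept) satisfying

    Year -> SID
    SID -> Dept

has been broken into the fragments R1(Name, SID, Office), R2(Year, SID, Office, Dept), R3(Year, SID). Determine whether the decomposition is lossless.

Chase test. Columns are Year, Name, SID, Office, Dept; row i has aⱼ where attribute j ∈ Ri, else bᵢⱼ.
Initial tableau (one row per fragment):
  row 1: b11 a2 a3 a4 b15
  row 2: a1 b22 a3 a4 a5
  row 3: a1 b32 a3 b34 b35
Rows 1 and 2 agree on SID; apply SID→Dept and equate their Dept entries.
Rows 1 and 3 agree on SID; apply SID→Dept and equate their Dept entries.
No row becomes fully distinguished — the join is lossy.

No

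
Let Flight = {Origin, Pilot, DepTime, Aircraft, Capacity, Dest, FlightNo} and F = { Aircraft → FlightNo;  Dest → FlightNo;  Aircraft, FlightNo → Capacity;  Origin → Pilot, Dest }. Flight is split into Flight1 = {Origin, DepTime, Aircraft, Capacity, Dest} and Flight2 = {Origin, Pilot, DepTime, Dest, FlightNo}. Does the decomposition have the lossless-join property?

Common attributes: Flight1 ∩ Flight2 = {Origin, DepTime, Dest}.
Closure of {Origin, DepTime, Dest}: Dest → FlightNo applies, adding FlightNo; Origin → Pilot, Dest applies, adding Pilot. So (Origin, DepTime, Dest)⁺ = {Origin, Pilot, DepTime, Dest, FlightNo}.
This closure contains every attribute of Flight2, so Flight1 ∩ Flight2 → Flight2. The join is lossless.

Yes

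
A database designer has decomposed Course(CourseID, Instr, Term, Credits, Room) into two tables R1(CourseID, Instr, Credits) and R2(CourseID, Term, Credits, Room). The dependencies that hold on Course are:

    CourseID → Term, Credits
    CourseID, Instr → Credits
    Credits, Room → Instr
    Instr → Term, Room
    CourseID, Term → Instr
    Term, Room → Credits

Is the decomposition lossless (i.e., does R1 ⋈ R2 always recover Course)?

Common attributes: R1 ∩ R2 = {CourseID, Credits}.
Closure of {CourseID, Credits}: CourseID → Term, Credits applies, adding Term; CourseID, Term → Instr applies, adding Instr; Instr → Term, Room applies, adding Room. So (CourseID, Credits)⁺ = {CourseID, Instr, Term, Credits, Room}.
This closure contains every attribute of R1, so R1 ∩ R2 → R1. The join is lossless.

Yes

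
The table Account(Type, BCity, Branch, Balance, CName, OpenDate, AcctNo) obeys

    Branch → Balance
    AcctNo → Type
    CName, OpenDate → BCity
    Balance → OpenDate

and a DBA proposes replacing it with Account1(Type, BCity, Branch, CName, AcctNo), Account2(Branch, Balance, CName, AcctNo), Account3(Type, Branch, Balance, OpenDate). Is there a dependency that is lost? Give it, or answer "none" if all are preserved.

Check CName, OpenDate → BCity: no single fragment contains all of {BCity, CName, OpenDate}, and the restricted closure of {CName, OpenDate} across the fragments never reaches {BCity}.
Branch → Balance is preserved.
AcctNo → Type is preserved.
Balance → OpenDate is preserved.

CName, OpenDate → BCity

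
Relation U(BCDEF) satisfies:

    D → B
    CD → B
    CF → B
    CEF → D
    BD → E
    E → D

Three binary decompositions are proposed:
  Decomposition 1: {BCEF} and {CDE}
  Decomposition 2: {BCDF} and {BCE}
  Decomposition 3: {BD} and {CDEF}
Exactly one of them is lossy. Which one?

Decomposition 2

Decomposition 1: common = {CE}, closure = {BCDE} → lossless.
Decomposition 2: common = {BC}, closure = {BC} → lossy.
Decomposition 3: common = {D}, closure = {BDE} → lossless.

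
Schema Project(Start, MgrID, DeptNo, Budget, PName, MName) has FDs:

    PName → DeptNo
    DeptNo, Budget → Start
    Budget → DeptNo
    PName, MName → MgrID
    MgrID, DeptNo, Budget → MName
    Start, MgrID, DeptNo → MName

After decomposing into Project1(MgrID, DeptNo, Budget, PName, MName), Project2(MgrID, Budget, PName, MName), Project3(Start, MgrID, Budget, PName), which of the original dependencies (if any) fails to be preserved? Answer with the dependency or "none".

Start, MgrID, DeptNo → MName

Check Start, MgrID, DeptNo → MName: no single fragment contains all of {Start, MgrID, DeptNo, MName}, and the restricted closure of {Start, MgrID, DeptNo} across the fragments never reaches {MName}.
PName → DeptNo is preserved.
DeptNo, Budget → Start is preserved.
Budget → DeptNo is preserved.
PName, MName → MgrID is preserved.
MgrID, DeptNo, Budget → MName is preserved.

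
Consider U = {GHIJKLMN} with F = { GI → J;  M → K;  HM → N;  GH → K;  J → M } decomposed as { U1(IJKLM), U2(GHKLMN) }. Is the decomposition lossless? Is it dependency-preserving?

lossy and not dependency-preserving

Lossless test: (KLM)⁺ = {KLM}, which is a superkey of neither fragment — lossy.
Dependency preservation: the restricted closure of {GI} across the fragments never reaches {J}, so GI → J cannot be enforced without a join — not preserved.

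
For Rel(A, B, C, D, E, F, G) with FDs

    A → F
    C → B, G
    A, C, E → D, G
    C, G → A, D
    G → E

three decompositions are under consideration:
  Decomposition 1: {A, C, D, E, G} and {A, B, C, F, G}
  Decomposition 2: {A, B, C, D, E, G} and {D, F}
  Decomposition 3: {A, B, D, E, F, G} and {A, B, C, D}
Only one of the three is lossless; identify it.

Decomposition 1: common = {A, C, G}, closure = {A, B, C, D, E, F, G} → lossless.
Decomposition 2: common = {D}, closure = {D} → lossy.
Decomposition 3: common = {A, B, D}, closure = {A, B, D, F} → lossy.

Decomposition 1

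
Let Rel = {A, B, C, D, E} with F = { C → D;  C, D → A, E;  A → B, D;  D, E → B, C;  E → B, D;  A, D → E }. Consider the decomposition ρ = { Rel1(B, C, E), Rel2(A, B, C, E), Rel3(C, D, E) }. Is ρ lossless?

Chase test. Columns are A, B, C, D, E; row i has aⱼ where attribute j ∈ Reli, else bᵢⱼ.
Initial tableau (one row per fragment):
  row 1: b11 a2 a3 b14 a5
  row 2: a1 a2 a3 b24 a5
  row 3: b31 b32 a3 a4 a5
Rows 1 and 2 agree on C; apply C→D and equate their D entries.
Rows 1 and 3 agree on C; apply C→D and equate their D entries.
Rows 1 and 2 agree on C, D; apply C, D→A, E and equate their A, E entries.
Rows 1 and 3 agree on C, D; apply C, D→A, E and equate their A, E entries.
Rows 1 and 3 agree on A; apply A→B, D and equate their B, D entries.
Row 1 is now all distinguished symbols — the join is lossless.

Yes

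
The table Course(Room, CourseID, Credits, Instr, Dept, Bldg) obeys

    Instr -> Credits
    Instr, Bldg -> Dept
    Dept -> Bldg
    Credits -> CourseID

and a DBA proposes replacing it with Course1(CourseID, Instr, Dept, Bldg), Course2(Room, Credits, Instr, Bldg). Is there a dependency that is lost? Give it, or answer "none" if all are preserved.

Check Credits → CourseID: no single fragment contains all of {CourseID, Credits}, and the restricted closure of {Credits} across the fragments never reaches {CourseID}.
Instr → Credits is preserved.
Instr, Bldg → Dept is preserved.
Dept → Bldg is preserved.

Credits -> CourseID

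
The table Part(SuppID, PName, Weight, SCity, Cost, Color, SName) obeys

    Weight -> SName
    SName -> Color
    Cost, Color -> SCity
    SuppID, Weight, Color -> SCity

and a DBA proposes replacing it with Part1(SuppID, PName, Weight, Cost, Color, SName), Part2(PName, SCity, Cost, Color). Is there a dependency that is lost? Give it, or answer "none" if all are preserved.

Check SuppID, Weight, Color → SCity: no single fragment contains all of {SuppID, Weight, SCity, Color}, and the restricted closure of {SuppID, Weight, Color} across the fragments never reaches {SCity}.
Weight → SName is preserved.
SName → Color is preserved.
Cost, Color → SCity is preserved.

SuppID, Weight, Color -> SCity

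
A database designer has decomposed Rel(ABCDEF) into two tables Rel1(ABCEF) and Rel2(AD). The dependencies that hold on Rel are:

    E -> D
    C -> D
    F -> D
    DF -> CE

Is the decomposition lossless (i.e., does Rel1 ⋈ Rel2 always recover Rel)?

Common attributes: Rel1 ∩ Rel2 = {A}.
No dependency enlarges {A}, so (A)⁺ = {A}.
The closure contains neither all of Rel1 = {ABCEF} nor all of Rel2 = {AD}, so the common attributes are not a superkey of either fragment. The join is lossy.

No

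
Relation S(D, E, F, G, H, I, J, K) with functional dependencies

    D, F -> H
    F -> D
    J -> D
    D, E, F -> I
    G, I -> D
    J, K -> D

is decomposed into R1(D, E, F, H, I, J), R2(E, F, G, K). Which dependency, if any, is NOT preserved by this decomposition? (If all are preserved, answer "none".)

G, I -> D

Check G, I → D: no single fragment contains all of {D, G, I}, and the restricted closure of {G, I} across the fragments never reaches {D}.
D, F → H is preserved.
F → D is preserved.
J → D is preserved.
D, E, F → I is preserved.
J, K → D is preserved.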